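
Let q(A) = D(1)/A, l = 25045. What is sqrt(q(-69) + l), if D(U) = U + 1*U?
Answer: sqrt(119239107)/69 ≈ 158.26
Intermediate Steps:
D(U) = 2*U (D(U) = U + U = 2*U)
q(A) = 2/A (q(A) = (2*1)/A = 2/A)
sqrt(q(-69) + l) = sqrt(2/(-69) + 25045) = sqrt(2*(-1/69) + 25045) = sqrt(-2/69 + 25045) = sqrt(1728103/69) = sqrt(119239107)/69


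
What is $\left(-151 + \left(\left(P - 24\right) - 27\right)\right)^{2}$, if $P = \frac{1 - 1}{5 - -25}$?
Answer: $40804$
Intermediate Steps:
$P = 0$ ($P = \frac{0}{5 + 25} = \frac{0}{30} = 0 \cdot \frac{1}{30} = 0$)
$\left(-151 + \left(\left(P - 24\right) - 27\right)\right)^{2} = \left(-151 + \left(\left(0 - 24\right) - 27\right)\right)^{2} = \left(-151 - 51\right)^{2} = \left(-202\right)^{2} = 40804$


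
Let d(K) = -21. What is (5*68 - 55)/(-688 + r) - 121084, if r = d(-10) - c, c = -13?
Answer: -28091583/232 ≈ -1.2108e+5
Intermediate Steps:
r = -8 (r = -21 - 1*(-13) = -21 + 13 = -8)
(5*68 - 55)/(-688 + r) - 121084 = (5*68 - 55)/(-688 - 8) - 121084 = (340 - 55)/(-696) - 121084 = -1/696*285 - 121084 = -95/232 - 121084 = -28091583/232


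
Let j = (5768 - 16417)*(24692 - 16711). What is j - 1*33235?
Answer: -85022904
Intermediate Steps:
j = -84989669 (j = -10649*7981 = -84989669)
j - 1*33235 = -84989669 - 1*33235 = -84989669 - 33235 = -85022904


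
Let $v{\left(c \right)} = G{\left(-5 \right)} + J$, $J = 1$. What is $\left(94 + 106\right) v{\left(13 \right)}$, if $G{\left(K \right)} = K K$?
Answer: $5200$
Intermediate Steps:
$G{\left(K \right)} = K^{2}$
$v{\left(c \right)} = 26$ ($v{\left(c \right)} = \left(-5\right)^{2} + 1 = 25 + 1 = 26$)
$\left(94 + 106\right) v{\left(13 \right)} = \left(94 + 106\right) 26 = 200 \cdot 26 = 5200$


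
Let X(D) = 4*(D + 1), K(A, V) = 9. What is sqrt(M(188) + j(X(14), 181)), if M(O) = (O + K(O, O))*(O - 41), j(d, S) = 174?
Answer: 3*sqrt(3237) ≈ 170.68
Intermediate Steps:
X(D) = 4 + 4*D (X(D) = 4*(1 + D) = 4 + 4*D)
M(O) = (-41 + O)*(9 + O) (M(O) = (O + 9)*(O - 41) = (9 + O)*(-41 + O) = (-41 + O)*(9 + O))
sqrt(M(188) + j(X(14), 181)) = sqrt((-369 + 188**2 - 32*188) + 174) = sqrt((-369 + 35344 - 6016) + 174) = sqrt(28959 + 174) = sqrt(29133) = 3*sqrt(3237)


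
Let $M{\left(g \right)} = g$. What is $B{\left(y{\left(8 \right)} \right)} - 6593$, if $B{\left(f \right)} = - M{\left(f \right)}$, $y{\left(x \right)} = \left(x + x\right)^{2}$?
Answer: $-6849$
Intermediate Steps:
$y{\left(x \right)} = 4 x^{2}$ ($y{\left(x \right)} = \left(2 x\right)^{2} = 4 x^{2}$)
$B{\left(f \right)} = - f$
$B{\left(y{\left(8 \right)} \right)} - 6593 = - 4 \cdot 8^{2} - 6593 = - 4 \cdot 64 - 6593 = \left(-1\right) 256 - 6593 = -256 - 6593 = -6849$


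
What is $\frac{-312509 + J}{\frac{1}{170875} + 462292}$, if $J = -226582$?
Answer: $- \frac{92117174625}{78994145501} \approx -1.1661$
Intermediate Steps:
$\frac{-312509 + J}{\frac{1}{170875} + 462292} = \frac{-312509 - 226582}{\frac{1}{170875} + 462292} = - \frac{539091}{\frac{1}{170875} + 462292} = - \frac{539091}{\frac{78994145501}{170875}} = \left(-539091\right) \frac{170875}{78994145501} = - \frac{92117174625}{78994145501}$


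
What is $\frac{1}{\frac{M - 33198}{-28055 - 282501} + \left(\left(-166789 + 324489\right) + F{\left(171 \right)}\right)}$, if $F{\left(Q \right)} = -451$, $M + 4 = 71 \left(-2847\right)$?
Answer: $\frac{310556}{48834855783} \approx 6.3593 \cdot 10^{-6}$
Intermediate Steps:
$M = -202141$ ($M = -4 + 71 \left(-2847\right) = -4 - 202137 = -202141$)
$\frac{1}{\frac{M - 33198}{-28055 - 282501} + \left(\left(-166789 + 324489\right) + F{\left(171 \right)}\right)} = \frac{1}{\frac{-202141 - 33198}{-28055 - 282501} + \left(\left(-166789 + 324489\right) - 451\right)} = \frac{1}{- \frac{235339}{-310556} + \left(157700 - 451\right)} = \frac{1}{\left(-235339\right) \left(- \frac{1}{310556}\right) + 157249} = \frac{1}{\frac{235339}{310556} + 157249} = \frac{1}{\frac{48834855783}{310556}} = \frac{310556}{48834855783}$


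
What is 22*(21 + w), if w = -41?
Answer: -440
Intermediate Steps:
22*(21 + w) = 22*(21 - 41) = 22*(-20) = -440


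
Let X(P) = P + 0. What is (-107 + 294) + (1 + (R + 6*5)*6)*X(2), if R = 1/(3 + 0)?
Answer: 553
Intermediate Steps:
R = ⅓ (R = 1/3 = ⅓ ≈ 0.33333)
X(P) = P
(-107 + 294) + (1 + (R + 6*5)*6)*X(2) = (-107 + 294) + (1 + (⅓ + 6*5)*6)*2 = 187 + (1 + (⅓ + 30)*6)*2 = 187 + (1 + (91/3)*6)*2 = 187 + (1 + 182)*2 = 187 + 183*2 = 187 + 366 = 553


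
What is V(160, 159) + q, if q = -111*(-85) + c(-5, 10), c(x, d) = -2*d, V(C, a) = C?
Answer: 9575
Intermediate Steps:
q = 9415 (q = -111*(-85) - 2*10 = 9435 - 20 = 9415)
V(160, 159) + q = 160 + 9415 = 9575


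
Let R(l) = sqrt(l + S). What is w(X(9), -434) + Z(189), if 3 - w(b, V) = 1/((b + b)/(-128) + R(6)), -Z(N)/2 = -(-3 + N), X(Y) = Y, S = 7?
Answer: 19937049/53167 - 4096*sqrt(13)/53167 ≈ 374.71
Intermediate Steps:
R(l) = sqrt(7 + l) (R(l) = sqrt(l + 7) = sqrt(7 + l))
Z(N) = -6 + 2*N (Z(N) = -(-2)*(-3 + N) = -2*(3 - N) = -6 + 2*N)
w(b, V) = 3 - 1/(sqrt(13) - b/64) (w(b, V) = 3 - 1/((b + b)/(-128) + sqrt(7 + 6)) = 3 - 1/((2*b)*(-1/128) + sqrt(13)) = 3 - 1/(-b/64 + sqrt(13)) = 3 - 1/(sqrt(13) - b/64))
w(X(9), -434) + Z(189) = (64 - 192*sqrt(13) + 3*9)/(9 - 64*sqrt(13)) + (-6 + 2*189) = (64 - 192*sqrt(13) + 27)/(9 - 64*sqrt(13)) + (-6 + 378) = (91 - 192*sqrt(13))/(9 - 64*sqrt(13)) + 372 = 372 + (91 - 192*sqrt(13))/(9 - 64*sqrt(13))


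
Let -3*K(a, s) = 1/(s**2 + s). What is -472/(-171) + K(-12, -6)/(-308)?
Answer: 161531/58520 ≈ 2.7603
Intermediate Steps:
K(a, s) = -1/(3*(s + s**2)) (K(a, s) = -1/(3*(s**2 + s)) = -1/(3*(s + s**2)))
-472/(-171) + K(-12, -6)/(-308) = -472/(-171) - 1/3/(-6*(1 - 6))/(-308) = -472*(-1/171) - 1/3*(-1/6)/(-5)*(-1/308) = 472/171 - 1/3*(-1/6)*(-1/5)*(-1/308) = 472/171 - 1/90*(-1/308) = 472/171 + 1/27720 = 161531/58520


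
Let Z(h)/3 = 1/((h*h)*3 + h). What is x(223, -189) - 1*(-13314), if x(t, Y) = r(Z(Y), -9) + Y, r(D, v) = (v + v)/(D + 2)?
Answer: 935393781/71317 ≈ 13116.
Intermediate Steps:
Z(h) = 3/(h + 3*h²) (Z(h) = 3/((h*h)*3 + h) = 3/(h²*3 + h) = 3/(3*h² + h) = 3/(h + 3*h²))
r(D, v) = 2*v/(2 + D) (r(D, v) = (2*v)/(2 + D) = 2*v/(2 + D))
x(t, Y) = Y - 18/(2 + 3/(Y*(1 + 3*Y))) (x(t, Y) = 2*(-9)/(2 + 3/(Y*(1 + 3*Y))) + Y = -18/(2 + 3/(Y*(1 + 3*Y))) + Y = Y - 18/(2 + 3/(Y*(1 + 3*Y))))
x(223, -189) - 1*(-13314) = (-189 - 18/(2 + 3/(-189*(1 + 3*(-189))))) - 1*(-13314) = (-189 - 18/(2 + 3*(-1/189)/(1 - 567))) + 13314 = (-189 - 18/(2 + 3*(-1/189)/(-566))) + 13314 = (-189 - 18/(2 + 3*(-1/189)*(-1/566))) + 13314 = (-189 - 18/(2 + 1/35658)) + 13314 = (-189 - 18/71317/35658) + 13314 = (-189 - 18*35658/71317) + 13314 = (-189 - 641844/71317) + 13314 = -14120757/71317 + 13314 = 935393781/71317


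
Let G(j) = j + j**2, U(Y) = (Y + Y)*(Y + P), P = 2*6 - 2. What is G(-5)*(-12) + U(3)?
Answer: -162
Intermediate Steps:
P = 10 (P = 12 - 2 = 10)
U(Y) = 2*Y*(10 + Y) (U(Y) = (Y + Y)*(Y + 10) = (2*Y)*(10 + Y) = 2*Y*(10 + Y))
G(-5)*(-12) + U(3) = -5*(1 - 5)*(-12) + 2*3*(10 + 3) = -5*(-4)*(-12) + 2*3*13 = 20*(-12) + 78 = -240 + 78 = -162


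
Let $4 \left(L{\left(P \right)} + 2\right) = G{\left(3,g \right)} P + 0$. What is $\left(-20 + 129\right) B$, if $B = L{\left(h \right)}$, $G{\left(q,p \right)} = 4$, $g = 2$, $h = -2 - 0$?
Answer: $-436$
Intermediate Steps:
$h = -2$ ($h = -2 + 0 = -2$)
$L{\left(P \right)} = -2 + P$ ($L{\left(P \right)} = -2 + \frac{4 P + 0}{4} = -2 + \frac{4 P}{4} = -2 + P$)
$B = -4$ ($B = -2 - 2 = -4$)
$\left(-20 + 129\right) B = \left(-20 + 129\right) \left(-4\right) = 109 \left(-4\right) = -436$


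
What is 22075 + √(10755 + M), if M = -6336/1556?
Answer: 22075 + 9*√20084459/389 ≈ 22179.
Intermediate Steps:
M = -1584/389 (M = -6336*1/1556 = -1584/389 ≈ -4.0720)
22075 + √(10755 + M) = 22075 + √(10755 - 1584/389) = 22075 + √(4182111/389) = 22075 + 9*√20084459/389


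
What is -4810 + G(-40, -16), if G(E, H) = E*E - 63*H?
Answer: -2202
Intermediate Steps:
G(E, H) = E**2 - 63*H
-4810 + G(-40, -16) = -4810 + ((-40)**2 - 63*(-16)) = -4810 + (1600 + 1008) = -4810 + 2608 = -2202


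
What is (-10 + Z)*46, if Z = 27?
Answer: 782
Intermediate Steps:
(-10 + Z)*46 = (-10 + 27)*46 = 17*46 = 782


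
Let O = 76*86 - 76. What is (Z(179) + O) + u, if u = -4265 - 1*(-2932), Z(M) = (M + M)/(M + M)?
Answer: 5128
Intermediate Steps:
O = 6460 (O = 6536 - 76 = 6460)
Z(M) = 1 (Z(M) = (2*M)/((2*M)) = (2*M)*(1/(2*M)) = 1)
u = -1333 (u = -4265 + 2932 = -1333)
(Z(179) + O) + u = (1 + 6460) - 1333 = 6461 - 1333 = 5128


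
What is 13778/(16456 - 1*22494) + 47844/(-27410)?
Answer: -166634263/41375395 ≈ -4.0274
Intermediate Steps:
13778/(16456 - 1*22494) + 47844/(-27410) = 13778/(16456 - 22494) + 47844*(-1/27410) = 13778/(-6038) - 23922/13705 = 13778*(-1/6038) - 23922/13705 = -6889/3019 - 23922/13705 = -166634263/41375395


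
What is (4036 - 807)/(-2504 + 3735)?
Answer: 3229/1231 ≈ 2.6231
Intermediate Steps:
(4036 - 807)/(-2504 + 3735) = 3229/1231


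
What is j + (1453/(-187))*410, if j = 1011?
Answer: -406673/187 ≈ -2174.7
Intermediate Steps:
j + (1453/(-187))*410 = 1011 + (1453/(-187))*410 = 1011 + (1453*(-1/187))*410 = 1011 - 1453/187*410 = 1011 - 595730/187 = -406673/187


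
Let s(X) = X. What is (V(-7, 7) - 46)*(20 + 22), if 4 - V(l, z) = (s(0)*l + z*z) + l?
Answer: -3528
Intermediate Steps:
V(l, z) = 4 - l - z**2 (V(l, z) = 4 - ((0*l + z*z) + l) = 4 - ((0 + z**2) + l) = 4 - (z**2 + l) = 4 - (l + z**2) = 4 + (-l - z**2) = 4 - l - z**2)
(V(-7, 7) - 46)*(20 + 22) = ((4 - 1*(-7) - 1*7**2) - 46)*(20 + 22) = ((4 + 7 - 1*49) - 46)*42 = ((4 + 7 - 49) - 46)*42 = (-38 - 46)*42 = -84*42 = -3528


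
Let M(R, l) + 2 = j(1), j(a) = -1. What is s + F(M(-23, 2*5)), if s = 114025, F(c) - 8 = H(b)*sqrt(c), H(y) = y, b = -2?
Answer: 114033 - 2*I*sqrt(3) ≈ 1.1403e+5 - 3.4641*I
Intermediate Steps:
M(R, l) = -3 (M(R, l) = -2 - 1 = -3)
F(c) = 8 - 2*sqrt(c)
s + F(M(-23, 2*5)) = 114025 + (8 - 2*I*sqrt(3)) = 114033 - 2*I*sqrt(3)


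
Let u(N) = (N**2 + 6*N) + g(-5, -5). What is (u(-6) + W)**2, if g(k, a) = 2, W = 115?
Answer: 13689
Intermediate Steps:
u(N) = 2 + N**2 + 6*N (u(N) = (N**2 + 6*N) + 2 = 2 + N**2 + 6*N)
(u(-6) + W)**2 = ((2 + (-6)**2 + 6*(-6)) + 115)**2 = ((2 + 36 - 36) + 115)**2 = (2 + 115)**2 = 117**2 = 13689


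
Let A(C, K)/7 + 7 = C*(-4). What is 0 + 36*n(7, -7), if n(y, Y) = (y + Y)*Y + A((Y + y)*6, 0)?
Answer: -1764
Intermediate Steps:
A(C, K) = -49 - 28*C (A(C, K) = -49 + 7*(C*(-4)) = -49 + 7*(-4*C) = -49 - 28*C)
n(y, Y) = -49 - 168*Y - 168*y + Y*(Y + y) (n(y, Y) = (y + Y)*Y + (-49 - 28*(Y + y)*6) = (Y + y)*Y + (-49 - 28*(6*Y + 6*y)) = Y*(Y + y) + (-49 + (-168*Y - 168*y)) = Y*(Y + y) + (-49 - 168*Y - 168*y) = -49 - 168*Y - 168*y + Y*(Y + y))
0 + 36*n(7, -7) = 0 + 36*(-49 + (-7)² - 168*(-7) - 168*7 - 7*7) = 0 + 36*(-49 + 49 + 1176 - 1176 - 49) = 0 + 36*(-49) = 0 - 1764 = -1764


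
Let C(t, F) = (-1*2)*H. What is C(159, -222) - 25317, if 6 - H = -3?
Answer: -25335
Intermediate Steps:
H = 9 (H = 6 - 1*(-3) = 6 + 3 = 9)
C(t, F) = -18 (C(t, F) = -1*2*9 = -2*9 = -18)
C(159, -222) - 25317 = -18 - 25317 = -25335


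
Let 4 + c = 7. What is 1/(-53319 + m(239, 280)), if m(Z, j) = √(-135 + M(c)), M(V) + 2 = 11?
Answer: -2539/135376947 - I*√14/947638629 ≈ -1.8755e-5 - 3.9484e-9*I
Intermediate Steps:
c = 3 (c = -4 + 7 = 3)
M(V) = 9 (M(V) = -2 + 11 = 9)
m(Z, j) = 3*I*√14 (m(Z, j) = √(-135 + 9) = √(-126) = 3*I*√14)
1/(-53319 + m(239, 280)) = 1/(-53319 + 3*I*√14)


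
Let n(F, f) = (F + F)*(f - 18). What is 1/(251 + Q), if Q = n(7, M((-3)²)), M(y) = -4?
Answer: -1/57 ≈ -0.017544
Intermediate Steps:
n(F, f) = 2*F*(-18 + f) (n(F, f) = (2*F)*(-18 + f) = 2*F*(-18 + f))
Q = -308 (Q = 2*7*(-18 - 4) = 2*7*(-22) = -308)
1/(251 + Q) = 1/(251 - 308) = 1/(-57) = -1/57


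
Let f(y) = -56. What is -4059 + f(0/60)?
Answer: -4115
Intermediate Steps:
-4059 + f(0/60) = -4059 - 56 = -4115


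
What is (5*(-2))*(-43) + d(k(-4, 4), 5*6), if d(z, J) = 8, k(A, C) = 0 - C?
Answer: 438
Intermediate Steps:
k(A, C) = -C
(5*(-2))*(-43) + d(k(-4, 4), 5*6) = (5*(-2))*(-43) + 8 = -10*(-43) + 8 = 430 + 8 = 438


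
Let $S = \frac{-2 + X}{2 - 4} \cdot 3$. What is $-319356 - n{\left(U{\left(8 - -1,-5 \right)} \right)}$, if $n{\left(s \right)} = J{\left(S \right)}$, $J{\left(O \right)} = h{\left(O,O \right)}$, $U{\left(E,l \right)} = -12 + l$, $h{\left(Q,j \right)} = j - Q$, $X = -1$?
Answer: $-319356$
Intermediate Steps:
$S = \frac{9}{2}$ ($S = \frac{-2 - 1}{2 - 4} \cdot 3 = - \frac{3}{-2} \cdot 3 = \left(-3\right) \left(- \frac{1}{2}\right) 3 = \frac{3}{2} \cdot 3 = \frac{9}{2} \approx 4.5$)
$J{\left(O \right)} = 0$ ($J{\left(O \right)} = O - O = 0$)
$n{\left(s \right)} = 0$
$-319356 - n{\left(U{\left(8 - -1,-5 \right)} \right)} = -319356 - 0 = -319356 + 0 = -319356$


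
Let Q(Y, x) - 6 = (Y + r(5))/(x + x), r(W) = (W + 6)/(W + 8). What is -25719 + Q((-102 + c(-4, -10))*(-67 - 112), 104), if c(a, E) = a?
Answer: -69281279/2704 ≈ -25622.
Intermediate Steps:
r(W) = (6 + W)/(8 + W)
Q(Y, x) = 6 + (11/13 + Y)/(2*x) (Q(Y, x) = 6 + (Y + (6 + 5)/(8 + 5))/(x + x) = 6 + (Y + 11/13)/((2*x)) = 6 + (Y + (1/13)*11)*(1/(2*x)) = 6 + (Y + 11/13)*(1/(2*x)) = 6 + (11/13 + Y)*(1/(2*x)) = 6 + (11/13 + Y)/(2*x))
-25719 + Q((-102 + c(-4, -10))*(-67 - 112), 104) = -25719 + (1/26)*(11 + 13*((-102 - 4)*(-67 - 112)) + 156*104)/104 = -25719 + (1/26)*(1/104)*(11 + 13*(-106*(-179)) + 16224) = -25719 + (1/26)*(1/104)*(11 + 13*18974 + 16224) = -25719 + (1/26)*(1/104)*(11 + 246662 + 16224) = -25719 + (1/26)*(1/104)*262897 = -25719 + 262897/2704 = -69281279/2704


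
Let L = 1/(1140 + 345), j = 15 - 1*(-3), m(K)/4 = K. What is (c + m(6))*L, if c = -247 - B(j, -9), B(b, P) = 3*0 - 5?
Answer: -218/1485 ≈ -0.14680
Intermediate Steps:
m(K) = 4*K
j = 18 (j = 15 + 3 = 18)
L = 1/1485 ≈ 0.00067340
B(b, P) = -5 (B(b, P) = 0 - 5 = -5)
c = -242 (c = -247 - 1*(-5) = -247 + 5 = -242)
(c + m(6))*L = (-242 + 4*6)*(1/1485) = (-242 + 24)*(1/1485) = -218*1/1485 = -218/1485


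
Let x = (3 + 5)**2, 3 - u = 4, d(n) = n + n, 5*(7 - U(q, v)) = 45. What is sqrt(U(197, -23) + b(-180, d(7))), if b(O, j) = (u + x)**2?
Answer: sqrt(3967) ≈ 62.984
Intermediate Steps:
U(q, v) = -2 (U(q, v) = 7 - 1/5*45 = 7 - 9 = -2)
d(n) = 2*n
u = -1 (u = 3 - 1*4 = 3 - 4 = -1)
x = 64 (x = 8**2 = 64)
b(O, j) = 3969 (b(O, j) = (-1 + 64)**2 = 63**2 = 3969)
sqrt(U(197, -23) + b(-180, d(7))) = sqrt(-2 + 3969) = sqrt(3967)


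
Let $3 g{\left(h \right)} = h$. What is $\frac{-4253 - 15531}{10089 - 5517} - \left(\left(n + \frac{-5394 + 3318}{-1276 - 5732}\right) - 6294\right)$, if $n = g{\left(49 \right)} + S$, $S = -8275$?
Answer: $\frac{9710993429}{667512} \approx 14548.0$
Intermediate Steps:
$g{\left(h \right)} = \frac{h}{3}$
$n = - \frac{24776}{3}$ ($n = \frac{1}{3} \cdot 49 - 8275 = \frac{49}{3} - 8275 = - \frac{24776}{3} \approx -8258.7$)
$\frac{-4253 - 15531}{10089 - 5517} - \left(\left(n + \frac{-5394 + 3318}{-1276 - 5732}\right) - 6294\right) = \frac{-4253 - 15531}{10089 - 5517} - \left(\left(- \frac{24776}{3} + \frac{-5394 + 3318}{-1276 - 5732}\right) - 6294\right) = - \frac{19784}{4572} - \left(\left(- \frac{24776}{3} - \frac{2076}{-7008}\right) - 6294\right) = \left(-19784\right) \frac{1}{4572} - \left(\left(- \frac{24776}{3} - - \frac{173}{584}\right) - 6294\right) = - \frac{4946}{1143} - \left(\left(- \frac{24776}{3} + \frac{173}{584}\right) - 6294\right) = - \frac{4946}{1143} - \left(- \frac{14468665}{1752} - 6294\right) = - \frac{4946}{1143} - - \frac{25495753}{1752} = - \frac{4946}{1143} + \frac{25495753}{1752} = \frac{9710993429}{667512}$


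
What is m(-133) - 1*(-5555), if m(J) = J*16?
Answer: 3427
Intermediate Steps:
m(J) = 16*J
m(-133) - 1*(-5555) = 16*(-133) - 1*(-5555) = -2128 + 5555 = 3427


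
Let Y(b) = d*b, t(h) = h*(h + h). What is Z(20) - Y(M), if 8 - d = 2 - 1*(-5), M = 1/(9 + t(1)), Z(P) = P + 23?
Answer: 472/11 ≈ 42.909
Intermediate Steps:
t(h) = 2*h² (t(h) = h*(2*h) = 2*h²)
Z(P) = 23 + P
M = 1/11 (M = 1/(9 + 2*1²) = 1/(9 + 2*1) = 1/(9 + 2) = 1/11 ≈ 0.090909)
d = 1 (d = 8 - (2 - 1*(-5)) = 8 - (2 + 5) = 8 - 1*7 = 8 - 7 = 1)
Y(b) = b (Y(b) = 1*b = b)
Z(20) - Y(M) = (23 + 20) - 1*1/11 = 43 - 1/11 = 472/11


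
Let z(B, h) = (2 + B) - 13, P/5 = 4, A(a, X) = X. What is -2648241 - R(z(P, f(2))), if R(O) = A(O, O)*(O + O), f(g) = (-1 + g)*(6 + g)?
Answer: -2648403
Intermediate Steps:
P = 20 (P = 5*4 = 20)
z(B, h) = -11 + B
R(O) = 2*O² (R(O) = O*(O + O) = O*(2*O) = 2*O²)
-2648241 - R(z(P, f(2))) = -2648241 - 2*(-11 + 20)² = -2648241 - 2*9² = -2648241 - 2*81 = -2648241 - 1*162 = -2648241 - 162 = -2648403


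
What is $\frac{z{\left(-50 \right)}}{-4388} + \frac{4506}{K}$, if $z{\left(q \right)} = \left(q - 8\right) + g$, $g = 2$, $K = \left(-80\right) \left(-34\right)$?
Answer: $\frac{2490581}{1491920} \approx 1.6694$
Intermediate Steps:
$K = 2720$
$z{\left(q \right)} = -6 + q$ ($z{\left(q \right)} = \left(q - 8\right) + 2 = \left(-8 + q\right) + 2 = -6 + q$)
$\frac{z{\left(-50 \right)}}{-4388} + \frac{4506}{K} = \frac{-6 - 50}{-4388} + \frac{4506}{2720} = \left(-56\right) \left(- \frac{1}{4388}\right) + 4506 \cdot \frac{1}{2720} = \frac{14}{1097} + \frac{2253}{1360} = \frac{2490581}{1491920}$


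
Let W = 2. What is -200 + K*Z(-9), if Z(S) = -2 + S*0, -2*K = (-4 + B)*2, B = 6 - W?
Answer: -200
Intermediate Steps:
B = 4 (B = 6 - 1*2 = 6 - 2 = 4)
K = 0 (K = -(-4 + 4)*2/2 = -0*2 = -½*0 = 0)
Z(S) = -2 (Z(S) = -2 + 0 = -2)
-200 + K*Z(-9) = -200 + 0*(-2) = -200 + 0 = -200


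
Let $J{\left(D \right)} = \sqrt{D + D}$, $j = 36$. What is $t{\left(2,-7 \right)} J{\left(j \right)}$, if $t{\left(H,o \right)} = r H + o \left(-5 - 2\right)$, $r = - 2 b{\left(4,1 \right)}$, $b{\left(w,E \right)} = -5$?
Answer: $414 \sqrt{2} \approx 585.48$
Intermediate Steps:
$J{\left(D \right)} = \sqrt{2} \sqrt{D}$ ($J{\left(D \right)} = \sqrt{2 D} = \sqrt{2} \sqrt{D}$)
$r = 10$ ($r = \left(-2\right) \left(-5\right) = 10$)
$t{\left(H,o \right)} = - 7 o + 10 H$ ($t{\left(H,o \right)} = 10 H + o \left(-5 - 2\right) = 10 H + o \left(-7\right) = 10 H - 7 o = - 7 o + 10 H$)
$t{\left(2,-7 \right)} J{\left(j \right)} = \left(\left(-7\right) \left(-7\right) + 10 \cdot 2\right) \sqrt{2} \sqrt{36} = \left(49 + 20\right) \sqrt{2} \cdot 6 = 69 \cdot 6 \sqrt{2} = 414 \sqrt{2}$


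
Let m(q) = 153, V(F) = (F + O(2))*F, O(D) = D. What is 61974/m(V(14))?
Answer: 6886/17 ≈ 405.06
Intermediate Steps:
V(F) = F*(2 + F) (V(F) = (F + 2)*F = (2 + F)*F = F*(2 + F))
61974/m(V(14)) = 61974/153 = 61974*(1/153) = 6886/17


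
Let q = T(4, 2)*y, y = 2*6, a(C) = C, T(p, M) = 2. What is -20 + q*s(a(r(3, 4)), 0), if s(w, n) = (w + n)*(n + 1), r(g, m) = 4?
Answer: 76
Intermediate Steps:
y = 12
s(w, n) = (1 + n)*(n + w) (s(w, n) = (n + w)*(1 + n) = (1 + n)*(n + w))
q = 24 (q = 2*12 = 24)
-20 + q*s(a(r(3, 4)), 0) = -20 + 24*(0 + 4 + 0² + 0*4) = -20 + 24*(0 + 4 + 0 + 0) = -20 + 24*4 = -20 + 96 = 76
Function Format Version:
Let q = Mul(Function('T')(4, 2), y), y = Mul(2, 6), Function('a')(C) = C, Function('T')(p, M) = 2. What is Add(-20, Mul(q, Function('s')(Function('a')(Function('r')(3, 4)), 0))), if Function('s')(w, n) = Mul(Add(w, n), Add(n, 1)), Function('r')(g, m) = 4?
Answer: 76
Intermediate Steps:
y = 12
Function('s')(w, n) = Mul(Add(1, n), Add(n, w)) (Function('s')(w, n) = Mul(Add(n, w), Add(1, n)) = Mul(Add(1, n), Add(n, w)))
q = 24 (q = Mul(2, 12) = 24)
Add(-20, Mul(q, Function('s')(Function('a')(Function('r')(3, 4)), 0))) = Add(-20, Mul(24, Add(0, 4, Pow(0, 2), Mul(0, 4)))) = Add(-20, Mul(24, Add(0, 4, 0, 0))) = Add(-20, Mul(24, 4)) = Add(-20, 96) = 76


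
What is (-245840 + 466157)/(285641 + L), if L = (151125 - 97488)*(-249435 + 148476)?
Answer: -220317/5414852242 ≈ -4.0688e-5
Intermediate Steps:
L = -5415137883 (L = 53637*(-100959) = -5415137883)
(-245840 + 466157)/(285641 + L) = (-245840 + 466157)/(285641 - 5415137883) = 220317/(-5414852242) = 220317*(-1/5414852242) = -220317/5414852242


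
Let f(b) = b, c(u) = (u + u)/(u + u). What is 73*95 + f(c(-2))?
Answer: 6936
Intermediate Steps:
c(u) = 1 (c(u) = (2*u)/((2*u)) = (2*u)*(1/(2*u)) = 1)
73*95 + f(c(-2)) = 73*95 + 1 = 6935 + 1 = 6936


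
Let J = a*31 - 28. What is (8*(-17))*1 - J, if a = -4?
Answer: 16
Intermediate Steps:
J = -152 (J = -4*31 - 28 = -124 - 28 = -152)
(8*(-17))*1 - J = (8*(-17))*1 - 1*(-152) = -136*1 + 152 = -136 + 152 = 16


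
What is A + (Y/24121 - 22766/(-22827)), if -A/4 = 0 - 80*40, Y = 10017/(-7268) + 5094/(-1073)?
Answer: 54967069838469632213/4293967846543788 ≈ 12801.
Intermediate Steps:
Y = -47771433/7798564 (Y = 10017*(-1/7268) + 5094*(-1/1073) = -10017/7268 - 5094/1073 = -47771433/7798564 ≈ -6.1257)
A = 12800 (A = -4*(0 - 80*40) = -4*(0 - 3200) = -4*(-3200) = 12800)
A + (Y/24121 - 22766/(-22827)) = 12800 + (-47771433/7798564/24121 - 22766/(-22827)) = 12800 + (-47771433/7798564*1/24121 - 22766*(-1/22827)) = 12800 + (-47771433/188109162244 + 22766/22827) = 12800 + 4281402709145813/4293967846543788 = 54967069838469632213/4293967846543788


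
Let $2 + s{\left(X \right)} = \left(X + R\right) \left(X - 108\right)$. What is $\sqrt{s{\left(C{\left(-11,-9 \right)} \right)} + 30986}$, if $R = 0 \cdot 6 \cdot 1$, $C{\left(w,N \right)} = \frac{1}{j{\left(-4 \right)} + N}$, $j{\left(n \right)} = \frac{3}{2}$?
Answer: $\frac{2 \sqrt{1743661}}{15} \approx 176.06$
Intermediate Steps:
$j{\left(n \right)} = \frac{3}{2}$ ($j{\left(n \right)} = 3 \cdot \frac{1}{2} = \frac{3}{2}$)
$C{\left(w,N \right)} = \frac{1}{\frac{3}{2} + N}$
$R = 0$ ($R = 0 \cdot 1 = 0$)
$s{\left(X \right)} = -2 + X \left(-108 + X\right)$ ($s{\left(X \right)} = -2 + \left(X + 0\right) \left(X - 108\right) = -2 + X \left(-108 + X\right)$)
$\sqrt{s{\left(C{\left(-11,-9 \right)} \right)} + 30986} = \sqrt{\left(-2 + \left(\frac{2}{3 + 2 \left(-9\right)}\right)^{2} - 108 \frac{2}{3 + 2 \left(-9\right)}\right) + 30986} = \sqrt{\left(-2 + \left(\frac{2}{3 - 18}\right)^{2} - 108 \frac{2}{3 - 18}\right) + 30986} = \sqrt{\left(-2 + \left(\frac{2}{-15}\right)^{2} - 108 \frac{2}{-15}\right) + 30986} = \sqrt{\left(-2 + \left(2 \left(- \frac{1}{15}\right)\right)^{2} - 108 \cdot 2 \left(- \frac{1}{15}\right)\right) + 30986} = \sqrt{\left(-2 + \left(- \frac{2}{15}\right)^{2} - - \frac{72}{5}\right) + 30986} = \sqrt{\left(-2 + \frac{4}{225} + \frac{72}{5}\right) + 30986} = \sqrt{\frac{2794}{225} + 30986} = \sqrt{\frac{6974644}{225}} = \frac{2 \sqrt{1743661}}{15}$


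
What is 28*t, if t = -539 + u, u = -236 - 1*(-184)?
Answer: -16548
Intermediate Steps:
u = -52 (u = -236 + 184 = -52)
t = -591 (t = -539 - 52 = -591)
28*t = 28*(-591) = -16548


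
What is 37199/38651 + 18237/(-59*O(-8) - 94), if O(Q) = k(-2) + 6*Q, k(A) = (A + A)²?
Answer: 257204431/23113298 ≈ 11.128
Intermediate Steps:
k(A) = 4*A² (k(A) = (2*A)² = 4*A²)
O(Q) = 16 + 6*Q (O(Q) = 4*(-2)² + 6*Q = 4*4 + 6*Q = 16 + 6*Q)
37199/38651 + 18237/(-59*O(-8) - 94) = 37199/38651 + 18237/(-59*(16 + 6*(-8)) - 94) = 37199*(1/38651) + 18237/(-59*(16 - 48) - 94) = 37199/38651 + 18237/(-59*(-32) - 94) = 37199/38651 + 18237/(1888 - 94) = 37199/38651 + 18237/1794 = 37199/38651 + 18237*(1/1794) = 37199/38651 + 6079/598 = 257204431/23113298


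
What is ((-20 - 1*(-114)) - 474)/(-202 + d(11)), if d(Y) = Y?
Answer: 380/191 ≈ 1.9895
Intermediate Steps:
((-20 - 1*(-114)) - 474)/(-202 + d(11)) = ((-20 - 1*(-114)) - 474)/(-202 + 11) = ((-20 + 114) - 474)/(-191) = (94 - 474)*(-1/191) = -380*(-1/191) = 380/191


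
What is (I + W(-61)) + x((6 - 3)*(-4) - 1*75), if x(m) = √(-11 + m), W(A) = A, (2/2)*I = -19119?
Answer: -19180 + 7*I*√2 ≈ -19180.0 + 9.8995*I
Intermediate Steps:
I = -19119
(I + W(-61)) + x((6 - 3)*(-4) - 1*75) = (-19119 - 61) + √(-11 + ((6 - 3)*(-4) - 1*75)) = -19180 + √(-11 + (3*(-4) - 75)) = -19180 + √(-11 + (-12 - 75)) = -19180 + √(-11 - 87) = -19180 + √(-98) = -19180 + 7*I*√2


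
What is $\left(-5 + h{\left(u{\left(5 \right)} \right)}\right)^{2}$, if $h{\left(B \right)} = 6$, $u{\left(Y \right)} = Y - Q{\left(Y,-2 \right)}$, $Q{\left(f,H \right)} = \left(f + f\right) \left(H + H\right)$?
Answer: $1$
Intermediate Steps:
$Q{\left(f,H \right)} = 4 H f$ ($Q{\left(f,H \right)} = 2 f 2 H = 4 H f$)
$u{\left(Y \right)} = 9 Y$ ($u{\left(Y \right)} = Y - 4 \left(-2\right) Y = Y - - 8 Y = Y + 8 Y = 9 Y$)
$\left(-5 + h{\left(u{\left(5 \right)} \right)}\right)^{2} = \left(-5 + 6\right)^{2} = 1^{2} = 1$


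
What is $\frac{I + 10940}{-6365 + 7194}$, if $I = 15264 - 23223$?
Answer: $\frac{2981}{829} \approx 3.5959$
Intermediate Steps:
$I = -7959$ ($I = 15264 - 23223 = -7959$)
$\frac{I + 10940}{-6365 + 7194} = \frac{-7959 + 10940}{-6365 + 7194} = \frac{2981}{829}$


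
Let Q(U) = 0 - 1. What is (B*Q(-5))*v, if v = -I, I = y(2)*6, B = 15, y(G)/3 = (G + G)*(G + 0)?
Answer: 2160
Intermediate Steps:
y(G) = 6*G² (y(G) = 3*((G + G)*(G + 0)) = 3*((2*G)*G) = 3*(2*G²) = 6*G²)
I = 144 (I = (6*2²)*6 = (6*4)*6 = 24*6 = 144)
Q(U) = -1
v = -144 (v = -1*144 = -144)
(B*Q(-5))*v = (15*(-1))*(-144) = -15*(-144) = 2160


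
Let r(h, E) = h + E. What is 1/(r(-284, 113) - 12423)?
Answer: -1/12594 ≈ -7.9403e-5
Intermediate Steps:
r(h, E) = E + h
1/(r(-284, 113) - 12423) = 1/((113 - 284) - 12423) = 1/(-171 - 12423) = 1/(-12594) = -1/12594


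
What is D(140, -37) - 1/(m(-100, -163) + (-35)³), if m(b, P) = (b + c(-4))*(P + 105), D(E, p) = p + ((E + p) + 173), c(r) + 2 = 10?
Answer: 8971822/37539 ≈ 239.00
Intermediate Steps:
c(r) = 8 (c(r) = -2 + 10 = 8)
D(E, p) = 173 + E + 2*p (D(E, p) = p + (173 + E + p) = 173 + E + 2*p)
m(b, P) = (8 + b)*(105 + P) (m(b, P) = (b + 8)*(P + 105) = (8 + b)*(105 + P))
D(140, -37) - 1/(m(-100, -163) + (-35)³) = (173 + 140 + 2*(-37)) - 1/((840 + 8*(-163) + 105*(-100) - 163*(-100)) + (-35)³) = (173 + 140 - 74) - 1/((840 - 1304 - 10500 + 16300) - 42875) = 239 - 1/(5336 - 42875) = 239 - 1/(-37539) = 239 - 1*(-1/37539) = 239 + 1/37539 = 8971822/37539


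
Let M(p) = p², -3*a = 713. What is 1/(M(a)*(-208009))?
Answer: -9/105745327321 ≈ -8.5110e-11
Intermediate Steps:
a = -713/3 (a = -⅓*713 = -713/3 ≈ -237.67)
1/(M(a)*(-208009)) = 1/((-713/3)²*(-208009)) = -1/208009/(508369/9) = (9/508369)*(-1/208009) = -9/105745327321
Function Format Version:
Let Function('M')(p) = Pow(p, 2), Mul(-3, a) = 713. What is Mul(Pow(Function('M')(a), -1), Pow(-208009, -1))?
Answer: Rational(-9, 105745327321) ≈ -8.5110e-11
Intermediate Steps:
a = Rational(-713, 3) (a = Mul(Rational(-1, 3), 713) = Rational(-713, 3) ≈ -237.67)
Mul(Pow(Function('M')(a), -1), Pow(-208009, -1)) = Mul(Pow(Pow(Rational(-713, 3), 2), -1), Pow(-208009, -1)) = Mul(Pow(Rational(508369, 9), -1), Rational(-1, 208009)) = Mul(Rational(9, 508369), Rational(-1, 208009)) = Rational(-9, 105745327321)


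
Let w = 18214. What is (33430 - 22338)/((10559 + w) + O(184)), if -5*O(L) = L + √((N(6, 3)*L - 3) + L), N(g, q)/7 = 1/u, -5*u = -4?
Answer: 796854826/2064422797 + 16638*√199/2064422797 ≈ 0.38611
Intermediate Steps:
u = ⅘ (u = -⅕*(-4) = ⅘ ≈ 0.80000)
N(g, q) = 35/4 (N(g, q) = 7/(⅘) = 7*(5/4) = 35/4)
O(L) = -L/5 - √(-3 + 39*L/4)/5 (O(L) = -(L + √((35*L/4 - 3) + L))/5 = -(L + √((-3 + 35*L/4) + L))/5 = -(L + √(-3 + 39*L/4))/5 = -L/5 - √(-3 + 39*L/4)/5)
(33430 - 22338)/((10559 + w) + O(184)) = (33430 - 22338)/((10559 + 18214) + (-⅕*184 - √(-12 + 39*184)/10)) = 11092/(28773 + (-184/5 - √(-12 + 7176)/10)) = 11092/(28773 + (-184/5 - 3*√199/5)) = 11092/(143681/5 - 3*√199/5)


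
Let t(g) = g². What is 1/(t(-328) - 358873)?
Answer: -1/251289 ≈ -3.9795e-6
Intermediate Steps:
1/(t(-328) - 358873) = 1/((-328)² - 358873) = 1/(107584 - 358873) = 1/(-251289) = -1/251289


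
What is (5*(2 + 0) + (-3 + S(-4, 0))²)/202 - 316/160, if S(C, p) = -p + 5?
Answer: -7699/4040 ≈ -1.9057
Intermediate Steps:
S(C, p) = 5 - p
(5*(2 + 0) + (-3 + S(-4, 0))²)/202 - 316/160 = (5*(2 + 0) + (-3 + (5 - 1*0))²)/202 - 316/160 = (5*2 + (-3 + (5 + 0))²)*(1/202) - 316*1/160 = (10 + (-3 + 5)²)*(1/202) - 79/40 = (10 + 2²)*(1/202) - 79/40 = (10 + 4)*(1/202) - 79/40 = 14*(1/202) - 79/40 = 7/101 - 79/40 = -7699/4040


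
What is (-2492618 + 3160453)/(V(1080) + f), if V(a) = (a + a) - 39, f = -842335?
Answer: -667835/840214 ≈ -0.79484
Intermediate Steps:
V(a) = -39 + 2*a (V(a) = 2*a - 39 = -39 + 2*a)
(-2492618 + 3160453)/(V(1080) + f) = (-2492618 + 3160453)/((-39 + 2*1080) - 842335) = 667835/((-39 + 2160) - 842335) = 667835/(2121 - 842335) = 667835/(-840214) = 667835*(-1/840214) = -667835/840214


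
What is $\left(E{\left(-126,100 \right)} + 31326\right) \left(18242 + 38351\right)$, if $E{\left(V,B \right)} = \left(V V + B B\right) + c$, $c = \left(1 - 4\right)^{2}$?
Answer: $3237742123$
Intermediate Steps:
$c = 9$ ($c = \left(-3\right)^{2} = 9$)
$E{\left(V,B \right)} = 9 + B^{2} + V^{2}$ ($E{\left(V,B \right)} = \left(V V + B B\right) + 9 = \left(V^{2} + B^{2}\right) + 9 = \left(B^{2} + V^{2}\right) + 9 = 9 + B^{2} + V^{2}$)
$\left(E{\left(-126,100 \right)} + 31326\right) \left(18242 + 38351\right) = \left(\left(9 + 100^{2} + \left(-126\right)^{2}\right) + 31326\right) \left(18242 + 38351\right) = \left(\left(9 + 10000 + 15876\right) + 31326\right) 56593 = \left(25885 + 31326\right) 56593 = 57211 \cdot 56593 = 3237742123$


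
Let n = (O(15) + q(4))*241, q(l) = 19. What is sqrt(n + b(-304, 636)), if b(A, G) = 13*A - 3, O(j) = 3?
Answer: sqrt(1347) ≈ 36.701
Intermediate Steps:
b(A, G) = -3 + 13*A
n = 5302 (n = (3 + 19)*241 = 22*241 = 5302)
sqrt(n + b(-304, 636)) = sqrt(5302 + (-3 + 13*(-304))) = sqrt(5302 + (-3 - 3952)) = sqrt(5302 - 3955) = sqrt(1347)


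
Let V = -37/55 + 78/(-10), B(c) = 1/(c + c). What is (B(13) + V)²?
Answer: 145467721/2044900 ≈ 71.137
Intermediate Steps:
B(c) = 1/(2*c)
V = -466/55 (V = -37*1/55 + 78*(-⅒) = -37/55 - 39/5 = -466/55 ≈ -8.4727)
(B(13) + V)² = ((½)/13 - 466/55)² = ((½)*(1/13) - 466/55)² = (1/26 - 466/55)² = (-12061/1430)² = 145467721/2044900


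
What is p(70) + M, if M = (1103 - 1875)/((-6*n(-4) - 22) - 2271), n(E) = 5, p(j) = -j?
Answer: -161838/2323 ≈ -69.668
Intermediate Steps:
M = 772/2323 (M = (1103 - 1875)/((-6*5 - 22) - 2271) = -772/((-30 - 22) - 2271) = -772/(-52 - 2271) = -772/(-2323) = -772*(-1/2323) = 772/2323 ≈ 0.33233)
p(70) + M = -1*70 + 772/2323 = -70 + 772/2323 = -161838/2323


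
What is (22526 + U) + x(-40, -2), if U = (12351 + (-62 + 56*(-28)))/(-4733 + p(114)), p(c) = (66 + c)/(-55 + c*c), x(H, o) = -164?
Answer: 1369524210965/61249573 ≈ 22360.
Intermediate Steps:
p(c) = (66 + c)/(-55 + c**2)
U = -138740461/61249573 (U = (12351 + (-62 + 56*(-28)))/(-4733 + (66 + 114)/(-55 + 114**2)) = (12351 + (-62 - 1568))/(-4733 + 180/(-55 + 12996)) = (12351 - 1630)/(-4733 + 180/12941) = 10721/(-4733 + (1/12941)*180) = 10721/(-4733 + 180/12941) = 10721/(-61249573/12941) = 10721*(-12941/61249573) = -138740461/61249573 ≈ -2.2652)
(22526 + U) + x(-40, -2) = (22526 - 138740461/61249573) - 164 = 1379569140937/61249573 - 164 = 1369524210965/61249573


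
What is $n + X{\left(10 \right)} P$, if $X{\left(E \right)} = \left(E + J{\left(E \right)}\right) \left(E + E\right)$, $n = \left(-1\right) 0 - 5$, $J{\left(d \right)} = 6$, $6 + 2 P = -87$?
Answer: $-14885$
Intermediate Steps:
$P = - \frac{93}{2}$ ($P = -3 + \frac{1}{2} \left(-87\right) = -3 - \frac{87}{2} = - \frac{93}{2} \approx -46.5$)
$n = -5$ ($n = 0 - 5 = -5$)
$X{\left(E \right)} = 2 E \left(6 + E\right)$ ($X{\left(E \right)} = \left(E + 6\right) \left(E + E\right) = \left(6 + E\right) 2 E = 2 E \left(6 + E\right)$)
$n + X{\left(10 \right)} P = -5 + 2 \cdot 10 \left(6 + 10\right) \left(- \frac{93}{2}\right) = -5 + 2 \cdot 10 \cdot 16 \left(- \frac{93}{2}\right) = -5 + 320 \left(- \frac{93}{2}\right) = -5 - 14880 = -14885$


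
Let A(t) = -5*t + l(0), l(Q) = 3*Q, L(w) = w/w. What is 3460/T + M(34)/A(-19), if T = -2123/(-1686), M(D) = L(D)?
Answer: 554190323/201685 ≈ 2747.8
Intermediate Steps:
L(w) = 1
M(D) = 1
A(t) = -5*t (A(t) = -5*t + 3*0 = -5*t + 0 = -5*t)
T = 2123/1686 (T = -2123*(-1/1686) = 2123/1686 ≈ 1.2592)
3460/T + M(34)/A(-19) = 3460/(2123/1686) + 1/(-5*(-19)) = 3460*(1686/2123) + 1/95 = 5833560/2123 + 1*(1/95) = 5833560/2123 + 1/95 = 554190323/201685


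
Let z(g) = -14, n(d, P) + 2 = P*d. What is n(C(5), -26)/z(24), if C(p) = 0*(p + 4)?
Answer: 1/7 ≈ 0.14286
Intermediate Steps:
C(p) = 0 (C(p) = 0*(4 + p) = 0)
n(d, P) = -2 + P*d
n(C(5), -26)/z(24) = (-2 - 26*0)/(-14) = (-2 + 0)*(-1/14) = -2*(-1/14) = 1/7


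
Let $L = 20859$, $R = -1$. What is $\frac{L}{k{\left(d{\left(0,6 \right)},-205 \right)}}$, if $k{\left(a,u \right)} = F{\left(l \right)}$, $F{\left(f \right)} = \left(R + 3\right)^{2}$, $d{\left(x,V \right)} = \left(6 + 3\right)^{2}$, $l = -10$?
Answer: $\frac{20859}{4} \approx 5214.8$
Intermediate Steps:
$d{\left(x,V \right)} = 81$ ($d{\left(x,V \right)} = 9^{2} = 81$)
$F{\left(f \right)} = 4$ ($F{\left(f \right)} = \left(-1 + 3\right)^{2} = 2^{2} = 4$)
$k{\left(a,u \right)} = 4$
$\frac{L}{k{\left(d{\left(0,6 \right)},-205 \right)}} = \frac{20859}{4}$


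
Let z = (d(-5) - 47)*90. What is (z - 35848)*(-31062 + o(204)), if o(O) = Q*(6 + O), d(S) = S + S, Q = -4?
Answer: 1307280156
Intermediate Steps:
d(S) = 2*S
o(O) = -24 - 4*O (o(O) = -4*(6 + O) = -24 - 4*O)
z = -5130 (z = (2*(-5) - 47)*90 = (-10 - 47)*90 = -57*90 = -5130)
(z - 35848)*(-31062 + o(204)) = (-5130 - 35848)*(-31062 + (-24 - 4*204)) = -40978*(-31062 + (-24 - 816)) = -40978*(-31062 - 840) = -40978*(-31902) = 1307280156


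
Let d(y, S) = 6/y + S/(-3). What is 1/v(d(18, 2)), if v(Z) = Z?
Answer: -3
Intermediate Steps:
d(y, S) = 6/y - S/3 (d(y, S) = 6/y + S*(-⅓) = 6/y - S/3)
1/v(d(18, 2)) = 1/(6/18 - ⅓*2) = 1/(6*(1/18) - ⅔) = 1/(⅓ - ⅔) = 1/(-⅓) = -3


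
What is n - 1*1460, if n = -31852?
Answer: -33312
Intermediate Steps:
n - 1*1460 = -31852 - 1*1460 = -31852 - 1460 = -33312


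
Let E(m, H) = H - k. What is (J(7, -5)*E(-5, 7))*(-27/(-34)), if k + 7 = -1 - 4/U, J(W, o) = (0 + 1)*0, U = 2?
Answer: 0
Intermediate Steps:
J(W, o) = 0 (J(W, o) = 1*0 = 0)
k = -10 (k = -7 + (-1 - 4/2) = -7 + (-1 - 4*½) = -7 + (-1 - 2) = -7 - 3 = -10)
E(m, H) = 10 + H (E(m, H) = H - 1*(-10) = H + 10 = 10 + H)
(J(7, -5)*E(-5, 7))*(-27/(-34)) = (0*(10 + 7))*(-27/(-34)) = (0*17)*(-27*(-1/34)) = 0*(27/34) = 0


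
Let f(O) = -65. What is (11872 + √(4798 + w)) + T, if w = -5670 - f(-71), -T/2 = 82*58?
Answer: 2360 + I*√807 ≈ 2360.0 + 28.408*I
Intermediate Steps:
T = -9512 (T = -164*58 = -2*4756 = -9512)
w = -5605 (w = -5670 - 1*(-65) = -5670 + 65 = -5605)
(11872 + √(4798 + w)) + T = (11872 + √(4798 - 5605)) - 9512 = (11872 + √(-807)) - 9512 = (11872 + I*√807) - 9512 = 2360 + I*√807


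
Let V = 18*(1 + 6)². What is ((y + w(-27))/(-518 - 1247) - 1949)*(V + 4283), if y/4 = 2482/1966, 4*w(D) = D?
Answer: -13972372808055/1387996 ≈ -1.0067e+7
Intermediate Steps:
w(D) = D/4
y = 4964/983 (y = 4*(2482/1966) = 4*(2482*(1/1966)) = 4*(1241/983) = 4964/983 ≈ 5.0499)
V = 882 (V = 18*7² = 18*49 = 882)
((y + w(-27))/(-518 - 1247) - 1949)*(V + 4283) = ((4964/983 + (¼)*(-27))/(-518 - 1247) - 1949)*(882 + 4283) = ((4964/983 - 27/4)/(-1765) - 1949)*5165 = (-6685/3932*(-1/1765) - 1949)*5165 = (1337/1387996 - 1949)*5165 = -2705202867/1387996*5165 = -13972372808055/1387996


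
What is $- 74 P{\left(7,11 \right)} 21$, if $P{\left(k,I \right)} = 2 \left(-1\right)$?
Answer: $3108$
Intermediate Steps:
$P{\left(k,I \right)} = -2$
$- 74 P{\left(7,11 \right)} 21 = \left(-74\right) \left(-2\right) 21 = 148 \cdot 21 = 3108$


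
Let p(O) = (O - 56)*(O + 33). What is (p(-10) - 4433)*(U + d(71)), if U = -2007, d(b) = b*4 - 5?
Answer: 10283328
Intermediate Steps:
d(b) = -5 + 4*b (d(b) = 4*b - 5 = -5 + 4*b)
p(O) = (-56 + O)*(33 + O)
(p(-10) - 4433)*(U + d(71)) = ((-1848 + (-10)**2 - 23*(-10)) - 4433)*(-2007 + (-5 + 4*71)) = ((-1848 + 100 + 230) - 4433)*(-2007 + (-5 + 284)) = (-1518 - 4433)*(-2007 + 279) = -5951*(-1728) = 10283328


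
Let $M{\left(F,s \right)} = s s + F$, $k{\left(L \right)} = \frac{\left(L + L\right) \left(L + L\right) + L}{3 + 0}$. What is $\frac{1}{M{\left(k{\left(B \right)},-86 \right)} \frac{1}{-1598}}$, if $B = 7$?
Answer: $- \frac{4794}{22391} \approx -0.2141$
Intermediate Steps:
$k{\left(L \right)} = \frac{L}{3} + \frac{4 L^{2}}{3}$ ($k{\left(L \right)} = \frac{2 L 2 L + L}{3} = \left(4 L^{2} + L\right) \frac{1}{3} = \left(L + 4 L^{2}\right) \frac{1}{3} = \frac{L}{3} + \frac{4 L^{2}}{3}$)
$M{\left(F,s \right)} = F + s^{2}$ ($M{\left(F,s \right)} = s^{2} + F = F + s^{2}$)
$\frac{1}{M{\left(k{\left(B \right)},-86 \right)} \frac{1}{-1598}} = \frac{1}{\left(\frac{1}{3} \cdot 7 \left(1 + 4 \cdot 7\right) + \left(-86\right)^{2}\right) \frac{1}{-1598}} = \frac{1}{\left(\frac{1}{3} \cdot 7 \left(1 + 28\right) + 7396\right) \left(- \frac{1}{1598}\right)} = \frac{1}{\left(\frac{1}{3} \cdot 7 \cdot 29 + 7396\right) \left(- \frac{1}{1598}\right)} = \frac{1}{\left(\frac{203}{3} + 7396\right) \left(- \frac{1}{1598}\right)} = \frac{1}{\frac{22391}{3} \left(- \frac{1}{1598}\right)} = \frac{1}{- \frac{22391}{4794}} = - \frac{4794}{22391}$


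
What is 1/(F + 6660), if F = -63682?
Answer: -1/57022 ≈ -1.7537e-5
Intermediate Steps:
1/(F + 6660) = 1/(-63682 + 6660) = 1/(-57022) = -1/57022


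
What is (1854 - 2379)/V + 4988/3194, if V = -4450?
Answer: 477469/284266 ≈ 1.6797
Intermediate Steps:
(1854 - 2379)/V + 4988/3194 = (1854 - 2379)/(-4450) + 4988/3194 = -525*(-1/4450) + 4988*(1/3194) = 21/178 + 2494/1597 = 477469/284266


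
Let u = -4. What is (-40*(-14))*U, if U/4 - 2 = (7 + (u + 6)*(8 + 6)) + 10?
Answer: 105280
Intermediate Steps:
U = 188 (U = 8 + 4*((7 + (-4 + 6)*(8 + 6)) + 10) = 8 + 4*((7 + 2*14) + 10) = 8 + 4*((7 + 28) + 10) = 8 + 4*(35 + 10) = 8 + 4*45 = 8 + 180 = 188)
(-40*(-14))*U = -40*(-14)*188 = 560*188 = 105280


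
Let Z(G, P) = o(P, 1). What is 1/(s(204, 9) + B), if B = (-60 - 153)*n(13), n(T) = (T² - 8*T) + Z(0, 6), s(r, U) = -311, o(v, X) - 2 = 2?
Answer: -1/15008 ≈ -6.6631e-5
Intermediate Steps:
o(v, X) = 4 (o(v, X) = 2 + 2 = 4)
Z(G, P) = 4
n(T) = 4 + T² - 8*T (n(T) = (T² - 8*T) + 4 = 4 + T² - 8*T)
B = -14697 (B = (-60 - 153)*(4 + 13² - 8*13) = -213*(4 + 169 - 104) = -213*69 = -14697)
1/(s(204, 9) + B) = 1/(-311 - 14697) = 1/(-15008) = -1/15008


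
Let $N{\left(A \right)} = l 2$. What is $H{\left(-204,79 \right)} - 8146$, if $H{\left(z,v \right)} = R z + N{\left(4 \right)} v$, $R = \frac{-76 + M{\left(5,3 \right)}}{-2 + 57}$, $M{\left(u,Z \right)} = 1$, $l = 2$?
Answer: $- \frac{83070}{11} \approx -7551.8$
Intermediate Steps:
$N{\left(A \right)} = 4$ ($N{\left(A \right)} = 2 \cdot 2 = 4$)
$R = - \frac{15}{11}$ ($R = \frac{-76 + 1}{-2 + 57} = - \frac{75}{55} = \left(-75\right) \frac{1}{55} = - \frac{15}{11} \approx -1.3636$)
$H{\left(z,v \right)} = 4 v - \frac{15 z}{11}$ ($H{\left(z,v \right)} = - \frac{15 z}{11} + 4 v = 4 v - \frac{15 z}{11}$)
$H{\left(-204,79 \right)} - 8146 = \left(4 \cdot 79 - - \frac{3060}{11}\right) - 8146 = \left(316 + \frac{3060}{11}\right) - 8146 = \frac{6536}{11} - 8146 = - \frac{83070}{11}$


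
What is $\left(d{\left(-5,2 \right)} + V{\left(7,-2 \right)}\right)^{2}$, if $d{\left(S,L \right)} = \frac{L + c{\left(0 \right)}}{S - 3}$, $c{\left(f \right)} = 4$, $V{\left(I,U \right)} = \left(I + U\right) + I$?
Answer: $\frac{2025}{16} \approx 126.56$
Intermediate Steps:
$V{\left(I,U \right)} = U + 2 I$
$d{\left(S,L \right)} = \frac{4 + L}{-3 + S}$ ($d{\left(S,L \right)} = \frac{L + 4}{S - 3} = \frac{4 + L}{-3 + S}$)
$\left(d{\left(-5,2 \right)} + V{\left(7,-2 \right)}\right)^{2} = \left(\frac{4 + 2}{-3 - 5} + \left(-2 + 2 \cdot 7\right)\right)^{2} = \left(\frac{1}{-8} \cdot 6 + \left(-2 + 14\right)\right)^{2} = \left(\left(- \frac{1}{8}\right) 6 + 12\right)^{2} = \left(- \frac{3}{4} + 12\right)^{2} = \left(\frac{45}{4}\right)^{2} = \frac{2025}{16}$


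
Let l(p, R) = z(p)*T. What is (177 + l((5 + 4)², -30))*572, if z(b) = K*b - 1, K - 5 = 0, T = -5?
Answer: -1054196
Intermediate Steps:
K = 5 (K = 5 + 0 = 5)
z(b) = -1 + 5*b (z(b) = 5*b - 1 = -1 + 5*b)
l(p, R) = 5 - 25*p (l(p, R) = (-1 + 5*p)*(-5) = 5 - 25*p)
(177 + l((5 + 4)², -30))*572 = (177 + (5 - 25*(5 + 4)²))*572 = (177 + (5 - 25*9²))*572 = (177 + (5 - 25*81))*572 = (177 + (5 - 2025))*572 = (177 - 2020)*572 = -1843*572 = -1054196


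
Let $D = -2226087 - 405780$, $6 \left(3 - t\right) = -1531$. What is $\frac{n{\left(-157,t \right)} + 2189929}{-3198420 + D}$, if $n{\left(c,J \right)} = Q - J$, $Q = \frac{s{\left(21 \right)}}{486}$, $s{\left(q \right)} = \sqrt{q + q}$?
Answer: $- \frac{13138025}{34981722} - \frac{\sqrt{42}}{2833519482} \approx -0.37557$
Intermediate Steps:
$t = \frac{1549}{6}$ ($t = 3 - - \frac{1531}{6} = 3 + \frac{1531}{6} = \frac{1549}{6} \approx 258.17$)
$s{\left(q \right)} = \sqrt{2} \sqrt{q}$ ($s{\left(q \right)} = \sqrt{2 q} = \sqrt{2} \sqrt{q}$)
$Q = \frac{\sqrt{42}}{486}$ ($Q = \frac{\sqrt{2} \sqrt{21}}{486} = \sqrt{42} \cdot \frac{1}{486} = \frac{\sqrt{42}}{486} \approx 0.013335$)
$n{\left(c,J \right)} = - J + \frac{\sqrt{42}}{486}$ ($n{\left(c,J \right)} = \frac{\sqrt{42}}{486} - J = - J + \frac{\sqrt{42}}{486}$)
$D = -2631867$
$\frac{n{\left(-157,t \right)} + 2189929}{-3198420 + D} = \frac{\left(\left(-1\right) \frac{1549}{6} + \frac{\sqrt{42}}{486}\right) + 2189929}{-3198420 - 2631867} = \frac{\left(- \frac{1549}{6} + \frac{\sqrt{42}}{486}\right) + 2189929}{-5830287} = \left(\frac{13138025}{6} + \frac{\sqrt{42}}{486}\right) \left(- \frac{1}{5830287}\right) = - \frac{13138025}{34981722} - \frac{\sqrt{42}}{2833519482}$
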